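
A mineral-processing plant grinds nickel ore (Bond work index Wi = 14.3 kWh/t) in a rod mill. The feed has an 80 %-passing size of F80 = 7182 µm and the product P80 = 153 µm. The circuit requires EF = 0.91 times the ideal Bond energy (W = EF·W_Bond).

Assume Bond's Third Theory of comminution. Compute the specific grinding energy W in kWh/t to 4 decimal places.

W = 10 Wi (P80^-0.5 − F80^-0.5)
1/√153 = 0.080845;  1/√7182 = 0.011800
W = 10·14.3·(0.080845 − 0.011800) = 9.8735 kWh/t
With EF = 0.91: W = 9.8735·0.91 = 8.9849 kWh/t

W = 8.9849 kWh/t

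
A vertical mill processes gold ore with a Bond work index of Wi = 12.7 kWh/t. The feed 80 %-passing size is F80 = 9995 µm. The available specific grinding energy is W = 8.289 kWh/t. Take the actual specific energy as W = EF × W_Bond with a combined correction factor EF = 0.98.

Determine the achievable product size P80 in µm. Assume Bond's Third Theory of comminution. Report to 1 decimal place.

P80 = 170.4 µm

W = 10 Wi (1/√P80 − 1/√F80)  [Bond]
W_Bond = W / EF = 8.289 / 0.98 = 8.4582 kWh/t
1/√P80 = 1/√F80 + W_Bond/(10·Wi)
  = 8.4582/(10·12.7) + 1/√9995 = 0.066600 + 0.010003 = 0.076602
P80 = (1/0.076602)² = 13.0545² = 170.42 µm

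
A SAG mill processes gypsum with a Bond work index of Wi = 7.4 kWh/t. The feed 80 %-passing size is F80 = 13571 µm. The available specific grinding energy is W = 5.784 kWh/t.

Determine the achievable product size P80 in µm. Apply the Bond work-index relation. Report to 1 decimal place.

P80 = 132.9 µm

W_Bond = 10·Wi·(1/√P₈₀ − 1/√F₈₀)
⇒ 1/√P80 = W/(10·Wi) + 1/√F80
  = 5.7840/(10·7.4) + 1/√13571 = 0.078162 + 0.008584 = 0.086746
P80 = (1/0.086746)² = 11.5279² = 132.89 µm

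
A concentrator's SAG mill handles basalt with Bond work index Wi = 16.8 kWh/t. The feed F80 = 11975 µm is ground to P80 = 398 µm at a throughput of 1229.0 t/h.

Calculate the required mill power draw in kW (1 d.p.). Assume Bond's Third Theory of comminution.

W = 10 Wi / √P80 − 10 Wi / √F80
W = 10·16.8·(1/√398 − 1/√11975) = 10·16.8·(0.040987) = 6.8859 kWh/t
P_mill = W·ṁ = 6.8859·1229.0 = 8462.7 kW

P = 8462.7 kW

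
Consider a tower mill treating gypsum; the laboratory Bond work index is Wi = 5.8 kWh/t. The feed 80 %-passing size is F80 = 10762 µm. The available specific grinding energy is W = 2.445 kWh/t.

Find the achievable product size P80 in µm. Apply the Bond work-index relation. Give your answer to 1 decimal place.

W = 10·Wi·[P80^(−½) − F80^(−½)]
⇒ 1/√P80 = W/(10 Wi) + 1/√F80
  = 2.4450/(10·5.8) + 1/√10762 = 0.042155 + 0.009639 = 0.051795
P80 = (1/0.051795)² = 19.3070² = 372.76 µm

P80 = 372.8 µm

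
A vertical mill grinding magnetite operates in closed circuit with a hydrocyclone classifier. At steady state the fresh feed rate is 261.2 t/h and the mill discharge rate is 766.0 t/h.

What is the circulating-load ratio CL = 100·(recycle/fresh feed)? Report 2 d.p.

CL = 193.26 %

Steady state: M = F + R.
R = M − F = 766.0 − 261.2 = 504.8 t/h
CL = 100·R/F = 100·504.8/261.2 = 193.26 %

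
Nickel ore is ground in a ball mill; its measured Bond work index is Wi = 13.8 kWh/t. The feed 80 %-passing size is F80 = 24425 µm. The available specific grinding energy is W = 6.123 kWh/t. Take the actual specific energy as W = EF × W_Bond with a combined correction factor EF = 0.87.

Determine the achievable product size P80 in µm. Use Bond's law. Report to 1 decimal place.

P80 = 303.5 µm

Bond: W = 10·Wi·(1/√P80 − 1/√F80)
W_Bond = W / EF = 6.123 / 0.87 = 7.0379 kWh/t
⇒ 1/√P80 = W_Bond/(10·Wi) + 1/√F80
  = 7.0379/(10·13.8) + 1/√24425 = 0.051000 + 0.006399 = 0.057398
P80 = (1/0.057398)² = 17.4222² = 303.53 µm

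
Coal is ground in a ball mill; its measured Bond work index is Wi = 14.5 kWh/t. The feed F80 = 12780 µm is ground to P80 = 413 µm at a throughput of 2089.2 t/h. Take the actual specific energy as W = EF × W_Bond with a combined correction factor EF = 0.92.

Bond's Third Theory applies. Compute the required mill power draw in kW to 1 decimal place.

W = 10·Wi·(P80^(-½) − F80^(-½))
W = 10·14.5·(1/√413 − 1/√12780) = 10·14.5·(0.040361) = 5.8524 kWh/t
Corrected W = EF·W_Bond = 0.92·5.8524 = 5.3842 kWh/t
P_mill = W·ṁ = 5.3842·2089.2 = 11248.6 kW

P = 11248.6 kW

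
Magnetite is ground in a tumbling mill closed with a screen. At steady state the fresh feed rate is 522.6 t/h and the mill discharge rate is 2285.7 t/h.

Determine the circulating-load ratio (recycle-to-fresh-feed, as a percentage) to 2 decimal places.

CL = 337.37 %

Discharge = new feed + return, hence
R = M − F = 2285.7 − 522.6 = 1763.1 t/h
CL = 100·R/F = 100·1763.1/522.6 = 337.37 %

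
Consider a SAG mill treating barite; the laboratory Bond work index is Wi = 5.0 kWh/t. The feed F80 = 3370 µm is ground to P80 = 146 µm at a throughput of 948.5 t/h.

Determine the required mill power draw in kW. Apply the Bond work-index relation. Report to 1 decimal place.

P = 3108.0 kW

W = 10 Wi / √P80 − 10 Wi / √F80
W = 10·5.0·(1/√146 − 1/√3370) = 10·5.0·(0.065535) = 3.2767 kWh/t
P_mill = W·ṁ = 3.2767·948.5 = 3108.0 kW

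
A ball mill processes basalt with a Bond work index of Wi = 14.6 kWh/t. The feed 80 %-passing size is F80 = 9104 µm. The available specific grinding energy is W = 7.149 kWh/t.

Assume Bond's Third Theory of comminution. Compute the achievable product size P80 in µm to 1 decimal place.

W_Bond = 10·Wi·(1/√P₈₀ − 1/√F₈₀)
⇒ 1/√P80 = W/(10 Wi) + 1/√F80
  = 7.1490/(10·14.6) + 1/√9104 = 0.048966 + 0.010481 = 0.059446
P80 = (1/0.059446)² = 16.8219² = 282.98 µm

P80 = 283.0 µm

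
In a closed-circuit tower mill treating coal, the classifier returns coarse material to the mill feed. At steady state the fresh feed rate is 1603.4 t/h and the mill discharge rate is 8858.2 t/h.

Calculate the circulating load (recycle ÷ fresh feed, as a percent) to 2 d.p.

M = F + R at steady state, so:
R = M − F = 8858.2 − 1603.4 = 7254.8 t/h
CL = 100·R/F = 100·7254.8/1603.4 = 452.46 %

CL = 452.46 %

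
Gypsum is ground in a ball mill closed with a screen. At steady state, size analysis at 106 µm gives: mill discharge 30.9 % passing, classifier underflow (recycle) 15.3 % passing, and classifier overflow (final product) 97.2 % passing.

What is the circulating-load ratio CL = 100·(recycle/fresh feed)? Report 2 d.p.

Balance %-passing 106 µm (r = R/F):
Fd + Rd = Ru + Fo ⇒ R/F = (o−d)/(d−u)
r = (97.2 − 30.9)/(30.9 − 15.3) = 66.3/15.6 = 4.2500
CL = 100·r = 425.00 %

CL = 425.00 %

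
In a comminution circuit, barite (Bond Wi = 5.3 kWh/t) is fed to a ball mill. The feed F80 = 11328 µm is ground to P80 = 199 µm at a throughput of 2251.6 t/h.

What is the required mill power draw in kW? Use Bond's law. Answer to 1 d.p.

W = 10 Wi / √P80 − 10 Wi / √F80
W = 10·5.3·(1/√199 − 1/√11328) = 10·5.3·(0.061493) = 3.2591 kWh/t
Mill draw = 3.2591 × 2251.6 = 7338.2 kW

P = 7338.2 kW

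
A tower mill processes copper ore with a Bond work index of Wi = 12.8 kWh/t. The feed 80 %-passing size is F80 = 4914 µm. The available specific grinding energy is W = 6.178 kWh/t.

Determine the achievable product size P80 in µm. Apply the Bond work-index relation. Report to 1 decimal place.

P80 = 255.7 µm

W = 10 Wi (P80^-0.5 − F80^-0.5)
⇒ 1/√P80 = W/(10·Wi) + 1/√F80
  = 6.1780/(10·12.8) + 1/√4914 = 0.048266 + 0.014265 = 0.062531
P80 = (1/0.062531)² = 15.9921² = 255.75 µm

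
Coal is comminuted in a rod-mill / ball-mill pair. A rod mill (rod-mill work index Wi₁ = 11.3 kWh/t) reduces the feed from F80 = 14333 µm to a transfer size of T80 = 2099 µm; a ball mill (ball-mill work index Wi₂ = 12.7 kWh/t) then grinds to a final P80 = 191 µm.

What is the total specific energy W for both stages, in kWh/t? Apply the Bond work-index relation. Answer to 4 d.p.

W = 10·Wi·[P80^(−½) − F80^(−½)]
Stage 1 (14333→2099 µm, Wi₁=11.3): W₁ = 10·11.3·(0.021827 − 0.008353) = 1.5226 kWh/t
Stage 2 (2099→191 µm, Wi₂=12.7): W₂ = 10·12.7·(0.072357 − 0.021827) = 6.4174 kWh/t
W = W₁ + W₂ = 1.5226 + 6.4174 = 7.9400 kWh/t

W = 7.9400 kWh/t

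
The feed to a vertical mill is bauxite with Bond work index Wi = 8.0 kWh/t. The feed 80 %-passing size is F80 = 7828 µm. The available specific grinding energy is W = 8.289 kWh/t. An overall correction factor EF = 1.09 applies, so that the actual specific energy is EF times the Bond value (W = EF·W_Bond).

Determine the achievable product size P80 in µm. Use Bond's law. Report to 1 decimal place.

P80 = 88.4 µm

W = 10·Wi·[P80^(−½) − F80^(−½)]
W_Bond = W / EF = 8.289 / 1.09 = 7.6046 kWh/t
⇒ 1/√P80 = W_Bond/(10 Wi) + 1/√F80
  = 7.6046/(10·8.0) + 1/√7828 = 0.095057 + 0.011303 = 0.106360
P80 = (1/0.106360)² = 9.4020² = 88.40 µm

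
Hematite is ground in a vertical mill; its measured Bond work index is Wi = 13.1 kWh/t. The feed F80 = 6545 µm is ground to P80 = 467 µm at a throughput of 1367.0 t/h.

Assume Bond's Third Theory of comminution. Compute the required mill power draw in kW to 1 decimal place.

P = 6073.2 kW

W = 10·Wi·[P80^(−½) − F80^(−½)]
W = 10·13.1·(1/√467 − 1/√6545) = 10·13.1·(0.033914) = 4.4427 kWh/t
Mill draw = 4.4427 × 1367.0 = 6073.2 kW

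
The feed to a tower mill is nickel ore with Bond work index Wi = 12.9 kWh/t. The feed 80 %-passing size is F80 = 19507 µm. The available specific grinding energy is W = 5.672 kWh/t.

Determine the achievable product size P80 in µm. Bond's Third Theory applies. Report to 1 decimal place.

W = 10 Wi (P80^-0.5 − F80^-0.5)
P80^(−½) = W/(10 Wi) + F80^(−½)
  = 5.6720/(10·12.9) + 1/√19507 = 0.043969 + 0.007160 = 0.051129
P80 = (1/0.051129)² = 19.5584² = 382.53 µm

P80 = 382.5 µm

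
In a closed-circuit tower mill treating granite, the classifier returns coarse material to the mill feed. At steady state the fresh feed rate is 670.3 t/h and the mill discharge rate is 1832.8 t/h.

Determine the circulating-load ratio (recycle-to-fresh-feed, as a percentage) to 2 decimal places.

CL = 173.43 %

M = F + R at steady state, so:
R = M − F = 1832.8 − 670.3 = 1162.5 t/h
CL = 100·R/F = 100·1162.5/670.3 = 173.43 %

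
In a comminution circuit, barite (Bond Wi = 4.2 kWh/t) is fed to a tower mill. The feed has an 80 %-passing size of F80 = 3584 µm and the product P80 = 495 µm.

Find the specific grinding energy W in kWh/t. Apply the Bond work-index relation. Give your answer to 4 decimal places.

W = 10·Wi·(P80^(-½) − F80^(-½))
1/√495 = 0.044947;  1/√3584 = 0.016704
W = 10·4.2·(0.044947 − 0.016704) = 1.1862 kWh/t

W = 1.1862 kWh/t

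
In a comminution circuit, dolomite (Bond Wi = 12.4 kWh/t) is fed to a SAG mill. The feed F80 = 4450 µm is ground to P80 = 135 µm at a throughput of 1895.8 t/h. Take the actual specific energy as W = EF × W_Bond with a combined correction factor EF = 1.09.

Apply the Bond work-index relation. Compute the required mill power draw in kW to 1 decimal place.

W = 10 Wi (P80^-0.5 − F80^-0.5)
W = 10·12.4·(1/√135 − 1/√4450) = 10·12.4·(0.071076) = 8.8134 kWh/t
W_actual = 1.09 × 8.8134 = 9.6066 kWh/t
Power = W × throughput = 9.6066 kWh/t × 1895.8 t/h = 18212.2 kW

P = 18212.2 kW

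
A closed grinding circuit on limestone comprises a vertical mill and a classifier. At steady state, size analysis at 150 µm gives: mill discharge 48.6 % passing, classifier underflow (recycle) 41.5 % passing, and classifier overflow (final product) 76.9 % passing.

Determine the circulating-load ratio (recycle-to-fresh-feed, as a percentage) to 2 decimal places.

Classifier node, passing 150 µm:
Fd + Rd = Ru + Fo ⇒ R/F = (o−d)/(d−u)
r = (76.9 − 48.6)/(48.6 − 41.5) = 28.3/7.1 = 3.9859
CL = 100·r = 398.59 %

CL = 398.59 %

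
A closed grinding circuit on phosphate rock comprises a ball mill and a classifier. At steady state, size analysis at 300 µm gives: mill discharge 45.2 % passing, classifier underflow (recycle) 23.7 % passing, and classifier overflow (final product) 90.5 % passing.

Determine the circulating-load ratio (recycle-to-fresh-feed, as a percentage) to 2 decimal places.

CL = 210.70 %

Let r = R/F. Size balance at 300 µm:
d + r·d = r·u + o → r(d−u) = o−d
r = (90.5 − 45.2)/(45.2 − 23.7) = 45.3/21.5 = 2.1070
CL = 100·r = 210.70 %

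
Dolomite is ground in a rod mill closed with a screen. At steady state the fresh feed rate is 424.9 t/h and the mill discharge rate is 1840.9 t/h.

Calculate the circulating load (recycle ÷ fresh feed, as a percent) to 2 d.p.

CL = 333.25 %

Discharge = new feed + return, hence
R = M − F = 1840.9 − 424.9 = 1416.0 t/h
CL = 100·R/F = 100·1416.0/424.9 = 333.25 %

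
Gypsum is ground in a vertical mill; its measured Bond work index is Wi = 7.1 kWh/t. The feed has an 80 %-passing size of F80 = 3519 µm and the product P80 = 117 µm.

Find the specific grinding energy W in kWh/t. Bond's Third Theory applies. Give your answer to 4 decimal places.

W = 5.3671 kWh/t

W = 10 Wi / √P80 − 10 Wi / √F80
1/√117 = 0.092450;  1/√3519 = 0.016857
W = 10·7.1·(0.092450 − 0.016857) = 5.3671 kWh/t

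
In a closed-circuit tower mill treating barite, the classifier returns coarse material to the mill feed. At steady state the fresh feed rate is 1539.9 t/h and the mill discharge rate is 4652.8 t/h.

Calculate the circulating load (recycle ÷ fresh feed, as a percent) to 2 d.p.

CL = 202.15 %

Mill node: discharge = fresh + recycle.
R = M − F = 4652.8 − 1539.9 = 3112.9 t/h
CL = 100·R/F = 100·3112.9/1539.9 = 202.15 %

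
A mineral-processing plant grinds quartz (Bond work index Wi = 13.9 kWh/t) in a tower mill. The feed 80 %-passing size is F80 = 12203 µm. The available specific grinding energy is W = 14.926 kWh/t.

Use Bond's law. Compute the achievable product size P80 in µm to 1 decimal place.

W = 10 Wi (P80^-0.5 − F80^-0.5)
P80^(−½) = W/(10 Wi) + F80^(−½)
  = 14.9260/(10·13.9) + 1/√12203 = 0.107381 + 0.009052 = 0.116434
P80 = (1/0.116434)² = 8.5886² = 73.76 µm

P80 = 73.8 µm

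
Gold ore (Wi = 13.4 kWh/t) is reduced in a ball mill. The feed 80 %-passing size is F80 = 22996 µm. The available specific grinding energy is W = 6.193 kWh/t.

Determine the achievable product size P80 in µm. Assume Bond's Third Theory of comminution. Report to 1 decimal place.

P80 = 358.6 µm

W = 10 Wi (P80^-0.5 − F80^-0.5)
⇒ 1/√P80 = W/(10·Wi) + 1/√F80
  = 6.1930/(10·13.4) + 1/√22996 = 0.046216 + 0.006594 = 0.052811
P80 = (1/0.052811)² = 18.9355² = 358.55 µm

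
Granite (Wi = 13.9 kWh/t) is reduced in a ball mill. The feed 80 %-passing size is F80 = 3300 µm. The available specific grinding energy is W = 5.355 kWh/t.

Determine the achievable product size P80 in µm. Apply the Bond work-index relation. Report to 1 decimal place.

W = 10 Wi (1/√P80 − 1/√F80)  [Bond]
P80^-0.5 = F80^-0.5 + W/(10 Wi)
  = 5.3550/(10·13.9) + 1/√3300 = 0.038525 + 0.017408 = 0.055933
P80 = (1/0.055933)² = 17.8786² = 319.64 µm

P80 = 319.6 µm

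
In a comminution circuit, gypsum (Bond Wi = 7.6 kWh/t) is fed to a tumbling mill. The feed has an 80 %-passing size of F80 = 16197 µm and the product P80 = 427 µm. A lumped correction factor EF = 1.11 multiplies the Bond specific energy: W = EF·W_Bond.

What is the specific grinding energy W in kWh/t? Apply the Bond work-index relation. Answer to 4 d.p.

W = 10 Wi (P80^-0.5 − F80^-0.5)
1/√427 = 0.048393;  1/√16197 = 0.007857
W = 10·7.6·(0.048393 − 0.007857) = 3.0807 kWh/t
With EF = 1.11: W = 3.0807·1.11 = 3.4196 kWh/t

W = 3.4196 kWh/t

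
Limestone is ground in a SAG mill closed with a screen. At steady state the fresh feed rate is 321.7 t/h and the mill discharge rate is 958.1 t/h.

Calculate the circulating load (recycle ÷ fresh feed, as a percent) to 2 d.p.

CL = 197.82 %

Steady state: M = F + R.
R = M − F = 958.1 − 321.7 = 636.4 t/h
CL = 100·R/F = 100·636.4/321.7 = 197.82 %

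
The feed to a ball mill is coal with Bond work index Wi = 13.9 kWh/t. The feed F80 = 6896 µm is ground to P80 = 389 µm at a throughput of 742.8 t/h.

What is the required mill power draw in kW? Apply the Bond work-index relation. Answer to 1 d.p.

W_Bond = 10·Wi·(1/√P₈₀ − 1/√F₈₀)
W = 10·13.9·(1/√389 − 1/√6896) = 10·13.9·(0.038660) = 5.3737 kWh/t
Mill draw = 5.3737 × 742.8 = 3991.6 kW

P = 3991.6 kW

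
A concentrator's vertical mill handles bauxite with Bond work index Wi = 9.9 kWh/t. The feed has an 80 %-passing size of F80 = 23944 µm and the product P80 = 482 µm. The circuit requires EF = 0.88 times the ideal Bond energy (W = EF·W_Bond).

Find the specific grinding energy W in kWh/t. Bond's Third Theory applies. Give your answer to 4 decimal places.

W = 3.4052 kWh/t

W = 10 Wi / √P80 − 10 Wi / √F80
1/√482 = 0.045549;  1/√23944 = 0.006463
W = 10·9.9·(0.045549 − 0.006463) = 3.8695 kWh/t
Corrected W = EF·W_Bond = 0.88·3.8695 = 3.4052 kWh/t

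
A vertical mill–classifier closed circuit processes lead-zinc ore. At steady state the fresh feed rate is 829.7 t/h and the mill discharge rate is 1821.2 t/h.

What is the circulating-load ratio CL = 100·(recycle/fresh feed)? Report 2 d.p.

Discharge = new feed + return, hence
R = M − F = 1821.2 − 829.7 = 991.5 t/h
CL = 100·R/F = 100·991.5/829.7 = 119.50 %

CL = 119.50 %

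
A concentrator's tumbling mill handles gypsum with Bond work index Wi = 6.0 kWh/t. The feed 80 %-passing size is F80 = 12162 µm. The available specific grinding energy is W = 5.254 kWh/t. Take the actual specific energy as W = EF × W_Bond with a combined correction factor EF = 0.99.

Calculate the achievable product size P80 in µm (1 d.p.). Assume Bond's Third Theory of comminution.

P80 = 105.2 µm

W = 10 Wi (1/√P80 − 1/√F80)  [Bond]
W_Bond = W / EF = 5.254 / 0.99 = 5.3071 kWh/t
P80^(−½) = W_Bond/(10 Wi) + F80^(−½)
  = 5.3071/(10·6.0) + 1/√12162 = 0.088451 + 0.009068 = 0.097519
P80 = (1/0.097519)² = 10.2544² = 105.15 µm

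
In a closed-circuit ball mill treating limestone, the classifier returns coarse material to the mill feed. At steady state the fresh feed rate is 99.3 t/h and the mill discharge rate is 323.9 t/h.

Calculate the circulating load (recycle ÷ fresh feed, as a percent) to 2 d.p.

Steady state: M = F + R.
R = M − F = 323.9 − 99.3 = 224.6 t/h
CL = 100·R/F = 100·224.6/99.3 = 226.18 %

CL = 226.18 %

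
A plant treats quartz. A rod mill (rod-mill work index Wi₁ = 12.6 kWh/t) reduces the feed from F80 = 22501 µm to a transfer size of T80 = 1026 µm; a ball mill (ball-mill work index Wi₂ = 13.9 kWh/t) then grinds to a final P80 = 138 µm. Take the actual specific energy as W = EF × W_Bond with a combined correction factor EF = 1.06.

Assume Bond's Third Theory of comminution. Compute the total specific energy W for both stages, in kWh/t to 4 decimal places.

W = 10·Wi·(P80^(-½) − F80^(-½))
Stage 1 (22501→1026 µm, Wi₁=12.6): W₁ = 10·12.6·(0.031220 − 0.006667) = 3.0937 kWh/t
Stage 2 (1026→138 µm, Wi₂=13.9): W₂ = 10·13.9·(0.085126 − 0.031220) = 7.4930 kWh/t
W = W₁ + W₂ = 3.0937 + 7.4930 = 10.5866 kWh/t
W_actual = 1.06 × 10.5866 = 11.2218 kWh/t

W = 11.2218 kWh/t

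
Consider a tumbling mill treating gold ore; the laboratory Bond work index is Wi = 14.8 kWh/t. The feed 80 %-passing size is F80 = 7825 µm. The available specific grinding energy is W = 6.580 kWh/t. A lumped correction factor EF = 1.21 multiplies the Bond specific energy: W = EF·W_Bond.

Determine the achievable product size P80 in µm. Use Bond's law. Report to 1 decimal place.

W = 10 Wi (1/√P80 − 1/√F80)  [Bond]
W_Bond = W / EF = 6.580 / 1.21 = 5.4380 kWh/t
1/√P80 = 1/√F80 + W_Bond/(10·Wi)
  = 5.4380/(10·14.8) + 1/√7825 = 0.036743 + 0.011305 = 0.048048
P80 = (1/0.048048)² = 20.8125² = 433.16 µm

P80 = 433.2 µm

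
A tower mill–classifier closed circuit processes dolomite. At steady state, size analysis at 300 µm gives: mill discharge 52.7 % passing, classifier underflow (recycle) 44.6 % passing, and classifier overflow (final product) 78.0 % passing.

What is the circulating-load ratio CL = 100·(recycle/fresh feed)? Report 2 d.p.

CL = 312.35 %

Let r = R/F. Size balance at 300 µm:
r = (o − d)/(d − u)
r = (78.0 − 52.7)/(52.7 − 44.6) = 25.3/8.1 = 3.1235
CL = 100·r = 312.35 %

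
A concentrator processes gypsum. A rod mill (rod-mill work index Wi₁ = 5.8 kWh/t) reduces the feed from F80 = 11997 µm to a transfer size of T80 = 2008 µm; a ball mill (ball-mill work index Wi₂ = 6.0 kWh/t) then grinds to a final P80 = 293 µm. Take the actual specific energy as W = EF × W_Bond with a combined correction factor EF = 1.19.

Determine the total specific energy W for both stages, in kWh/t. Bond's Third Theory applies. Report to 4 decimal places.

Bond: W = 10·Wi·(1/√P80 − 1/√F80)
Stage 1 (11997→2008 µm, Wi₁=5.8): W₁ = 10·5.8·(0.022316 − 0.009130) = 0.7648 kWh/t
Stage 2 (2008→293 µm, Wi₂=6.0): W₂ = 10·6.0·(0.058421 − 0.022316) = 2.1663 kWh/t
W = W₁ + W₂ = 0.7648 + 2.1663 = 2.9311 kWh/t
Apply correction: 2.9311 × 1.19 = 3.4880 kWh/t

W = 3.4880 kWh/t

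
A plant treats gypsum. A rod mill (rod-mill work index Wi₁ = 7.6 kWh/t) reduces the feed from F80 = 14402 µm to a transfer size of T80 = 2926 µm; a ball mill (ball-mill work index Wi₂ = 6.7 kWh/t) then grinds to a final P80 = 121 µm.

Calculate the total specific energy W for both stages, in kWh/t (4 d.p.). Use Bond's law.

W = 10·Wi·[P80^(−½) − F80^(−½)]
Stage 1 (14402→2926 µm, Wi₁=7.6): W₁ = 10·7.6·(0.018487 − 0.008333) = 0.7717 kWh/t
Stage 2 (2926→121 µm, Wi₂=6.7): W₂ = 10·6.7·(0.090909 − 0.018487) = 4.8523 kWh/t
W = W₁ + W₂ = 0.7717 + 4.8523 = 5.6240 kWh/t

W = 5.6240 kWh/t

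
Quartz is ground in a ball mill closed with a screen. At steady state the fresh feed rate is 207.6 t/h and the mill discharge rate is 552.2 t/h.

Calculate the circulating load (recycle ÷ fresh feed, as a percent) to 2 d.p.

CL = 165.99 %

Steady state: M = F + R.
R = M − F = 552.2 − 207.6 = 344.6 t/h
CL = 100·R/F = 100·344.6/207.6 = 165.99 %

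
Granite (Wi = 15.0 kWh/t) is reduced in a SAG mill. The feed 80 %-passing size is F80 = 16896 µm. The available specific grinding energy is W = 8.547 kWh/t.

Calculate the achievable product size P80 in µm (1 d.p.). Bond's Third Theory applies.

W_Bond = 10·Wi·(1/√P₈₀ − 1/√F₈₀)
⇒ 1/√P80 = W/(10·Wi) + 1/√F80
  = 8.5470/(10·15.0) + 1/√16896 = 0.056980 + 0.007693 = 0.064673
P80 = (1/0.064673)² = 15.4624² = 239.08 µm

P80 = 239.1 µm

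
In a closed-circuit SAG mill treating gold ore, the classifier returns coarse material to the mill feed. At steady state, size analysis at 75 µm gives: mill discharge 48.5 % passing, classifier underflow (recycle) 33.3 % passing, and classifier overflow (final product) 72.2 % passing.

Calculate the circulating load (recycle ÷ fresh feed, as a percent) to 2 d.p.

Classifier node, passing 75 µm:
Fd + Rd = Ru + Fo ⇒ R/F = (o−d)/(d−u)
r = (72.2 − 48.5)/(48.5 − 33.3) = 23.7/15.2 = 1.5592
CL = 100·r = 155.92 %

CL = 155.92 %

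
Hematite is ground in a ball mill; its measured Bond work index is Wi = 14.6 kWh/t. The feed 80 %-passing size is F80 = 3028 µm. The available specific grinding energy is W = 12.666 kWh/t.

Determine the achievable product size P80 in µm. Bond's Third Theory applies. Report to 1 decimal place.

P80 = 90.8 µm

W = 10 Wi / √P80 − 10 Wi / √F80
P80^(−½) = W/(10 Wi) + F80^(−½)
  = 12.6660/(10·14.6) + 1/√3028 = 0.086753 + 0.018173 = 0.104926
P80 = (1/0.104926)² = 9.5305² = 90.83 µm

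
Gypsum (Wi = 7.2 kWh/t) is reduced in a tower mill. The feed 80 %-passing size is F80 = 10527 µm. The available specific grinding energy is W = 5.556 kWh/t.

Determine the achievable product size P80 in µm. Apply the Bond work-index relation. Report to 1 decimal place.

W = 10 Wi (P80^-0.5 − F80^-0.5)
P80^-0.5 = F80^-0.5 + W/(10 Wi)
  = 5.5560/(10·7.2) + 1/√10527 = 0.077167 + 0.009746 = 0.086913
P80 = (1/0.086913)² = 11.5057² = 132.38 µm

P80 = 132.4 µm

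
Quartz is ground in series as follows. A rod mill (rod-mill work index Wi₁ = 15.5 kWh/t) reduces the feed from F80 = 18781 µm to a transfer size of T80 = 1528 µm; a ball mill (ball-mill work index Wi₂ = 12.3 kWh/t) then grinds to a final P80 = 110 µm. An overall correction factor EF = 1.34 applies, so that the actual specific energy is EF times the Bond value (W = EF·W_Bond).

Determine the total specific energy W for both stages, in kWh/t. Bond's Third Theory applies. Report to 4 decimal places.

W = 10 Wi (1/√P80 − 1/√F80)  [Bond]
Stage 1 (18781→1528 µm, Wi₁=15.5): W₁ = 10·15.5·(0.025582 − 0.007297) = 2.8342 kWh/t
Stage 2 (1528→110 µm, Wi₂=12.3): W₂ = 10·12.3·(0.095346 − 0.025582) = 8.5810 kWh/t
W = W₁ + W₂ = 2.8342 + 8.5810 = 11.4152 kWh/t
Corrected W = EF·W_Bond = 1.34·11.4152 = 15.2964 kWh/t

W = 15.2964 kWh/t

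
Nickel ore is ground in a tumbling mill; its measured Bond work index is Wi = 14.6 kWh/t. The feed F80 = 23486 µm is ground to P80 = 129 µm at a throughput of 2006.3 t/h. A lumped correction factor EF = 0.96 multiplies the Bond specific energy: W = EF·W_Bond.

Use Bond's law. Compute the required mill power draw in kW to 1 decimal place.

P = 22923.6 kW

W = 10·Wi·[P80^(−½) − F80^(−½)]
W = 10·14.6·(1/√129 − 1/√23486) = 10·14.6·(0.081520) = 11.9019 kWh/t
Corrected W = EF·W_Bond = 0.96·11.9019 = 11.4258 kWh/t
P_mill = W·ṁ = 11.4258·2006.3 = 22923.6 kW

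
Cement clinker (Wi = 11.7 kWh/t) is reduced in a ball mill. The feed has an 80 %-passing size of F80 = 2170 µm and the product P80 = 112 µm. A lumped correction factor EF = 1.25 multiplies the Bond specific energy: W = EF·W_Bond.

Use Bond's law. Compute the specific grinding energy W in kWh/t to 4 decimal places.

W = 10.6798 kWh/t

W = 10 Wi (1/√P80 − 1/√F80)  [Bond]
1/√112 = 0.094491;  1/√2170 = 0.021467
W = 10·11.7·(0.094491 − 0.021467) = 8.5438 kWh/t
With EF = 1.25: W = 8.5438·1.25 = 10.6798 kWh/t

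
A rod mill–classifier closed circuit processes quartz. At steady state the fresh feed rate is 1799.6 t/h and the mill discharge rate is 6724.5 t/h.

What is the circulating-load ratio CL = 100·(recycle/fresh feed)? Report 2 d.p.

CL = 273.67 %

Discharge = new feed + return, hence
R = M − F = 6724.5 − 1799.6 = 4924.9 t/h
CL = 100·R/F = 100·4924.9/1799.6 = 273.67 %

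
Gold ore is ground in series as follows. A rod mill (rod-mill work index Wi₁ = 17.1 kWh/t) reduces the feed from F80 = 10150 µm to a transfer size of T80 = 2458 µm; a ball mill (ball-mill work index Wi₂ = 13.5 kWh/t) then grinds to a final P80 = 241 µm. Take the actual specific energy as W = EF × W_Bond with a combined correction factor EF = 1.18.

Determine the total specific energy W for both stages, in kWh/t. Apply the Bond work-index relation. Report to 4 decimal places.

W = 10 Wi (P80^-0.5 − F80^-0.5)
Stage 1 (10150→2458 µm, Wi₁=17.1): W₁ = 10·17.1·(0.020170 − 0.009926) = 1.7518 kWh/t
Stage 2 (2458→241 µm, Wi₂=13.5): W₂ = 10·13.5·(0.064416 − 0.020170) = 5.9731 kWh/t
W = W₁ + W₂ = 1.7518 + 5.9731 = 7.7249 kWh/t
Corrected W = EF·W_Bond = 1.18·7.7249 = 9.1154 kWh/t

W = 9.1154 kWh/t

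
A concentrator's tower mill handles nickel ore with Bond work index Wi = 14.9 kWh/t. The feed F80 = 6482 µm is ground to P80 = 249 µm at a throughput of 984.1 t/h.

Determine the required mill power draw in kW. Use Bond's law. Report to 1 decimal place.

W = 10 Wi / √P80 − 10 Wi / √F80
W = 10·14.9·(1/√249 − 1/√6482) = 10·14.9·(0.050952) = 7.5918 kWh/t
Power = W × throughput = 7.5918 kWh/t × 984.1 t/h = 7471.1 kW

P = 7471.1 kW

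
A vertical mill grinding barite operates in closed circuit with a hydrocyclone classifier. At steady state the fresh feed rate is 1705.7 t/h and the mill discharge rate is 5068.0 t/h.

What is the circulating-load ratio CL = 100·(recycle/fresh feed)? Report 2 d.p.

CL = 197.12 %

M = F + R at steady state, so:
R = M − F = 5068.0 − 1705.7 = 3362.3 t/h
CL = 100·R/F = 100·3362.3/1705.7 = 197.12 %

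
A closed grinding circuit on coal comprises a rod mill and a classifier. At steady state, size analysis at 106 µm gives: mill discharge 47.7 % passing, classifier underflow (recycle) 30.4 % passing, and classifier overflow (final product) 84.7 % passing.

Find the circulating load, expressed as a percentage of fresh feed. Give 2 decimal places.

Two-product formula at 106 µm:
r = (o − d)/(d − u)
r = (84.7 − 47.7)/(47.7 − 30.4) = 37.0/17.3 = 2.1387
CL = 100·r = 213.87 %

CL = 213.87 %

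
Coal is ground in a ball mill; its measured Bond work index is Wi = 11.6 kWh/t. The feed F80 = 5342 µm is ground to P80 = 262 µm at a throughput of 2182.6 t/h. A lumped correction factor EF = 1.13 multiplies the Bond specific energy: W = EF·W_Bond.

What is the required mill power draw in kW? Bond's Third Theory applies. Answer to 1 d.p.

W_Bond = 10·Wi·(1/√P₈₀ − 1/√F₈₀)
W = 10·11.6·(1/√262 − 1/√5342) = 10·11.6·(0.048098) = 5.5794 kWh/t
With EF = 1.13: W = 5.5794·1.13 = 6.3047 kWh/t
P_mill = W·ṁ = 6.3047·2182.6 = 13760.7 kW

P = 13760.7 kW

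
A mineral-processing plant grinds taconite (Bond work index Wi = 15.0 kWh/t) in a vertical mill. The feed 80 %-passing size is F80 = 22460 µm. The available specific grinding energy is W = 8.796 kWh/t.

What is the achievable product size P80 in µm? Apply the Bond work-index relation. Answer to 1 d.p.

W = 10·Wi·(P80^(-½) − F80^(-½))
⇒ 1/√P80 = W/(10 Wi) + 1/√F80
  = 8.7960/(10·15.0) + 1/√22460 = 0.058640 + 0.006673 = 0.065313
P80 = (1/0.065313)² = 15.3110² = 234.43 µm

P80 = 234.4 µm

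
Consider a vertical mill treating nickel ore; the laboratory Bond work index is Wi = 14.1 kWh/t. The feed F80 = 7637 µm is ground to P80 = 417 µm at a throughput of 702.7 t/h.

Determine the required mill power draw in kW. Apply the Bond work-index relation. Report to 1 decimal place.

P = 3718.2 kW

W_Bond = 10·Wi·(1/√P₈₀ − 1/√F₈₀)
W = 10·14.1·(1/√417 − 1/√7637) = 10·14.1·(0.037527) = 5.2913 kWh/t
Power = W × throughput = 5.2913 kWh/t × 702.7 t/h = 3718.2 kW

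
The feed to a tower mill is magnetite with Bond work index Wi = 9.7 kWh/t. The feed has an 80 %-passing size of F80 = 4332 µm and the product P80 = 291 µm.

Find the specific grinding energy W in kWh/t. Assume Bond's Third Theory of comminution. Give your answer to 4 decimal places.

W = 10 Wi (P80^-0.5 − F80^-0.5)
1/√291 = 0.058621;  1/√4332 = 0.015193
W = 10·9.7·(0.058621 − 0.015193) = 4.2125 kWh/t

W = 4.2125 kWh/t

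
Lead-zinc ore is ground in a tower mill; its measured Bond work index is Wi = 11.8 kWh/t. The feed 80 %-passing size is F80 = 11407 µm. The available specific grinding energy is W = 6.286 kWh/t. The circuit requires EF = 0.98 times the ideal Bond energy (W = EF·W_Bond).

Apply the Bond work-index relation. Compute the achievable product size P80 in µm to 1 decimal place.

W = 10·Wi·(P80^(-½) − F80^(-½))
W_Bond = W / EF = 6.286 / 0.98 = 6.4143 kWh/t
⇒ 1/√P80 = W_Bond/(10 Wi) + 1/√F80
  = 6.4143/(10·11.8) + 1/√11407 = 0.054358 + 0.009363 = 0.063721
P80 = (1/0.063721)² = 15.6933² = 246.28 µm

P80 = 246.3 µm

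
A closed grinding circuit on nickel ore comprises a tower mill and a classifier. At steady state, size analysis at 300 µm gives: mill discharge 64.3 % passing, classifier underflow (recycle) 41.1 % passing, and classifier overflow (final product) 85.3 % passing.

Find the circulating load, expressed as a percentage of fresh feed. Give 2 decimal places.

CL = 90.52 %

Two-product formula at 300 µm:
d + r·d = r·u + o → r(d−u) = o−d
r = (85.3 − 64.3)/(64.3 − 41.1) = 21.0/23.2 = 0.9052
CL = 100·r = 90.52 %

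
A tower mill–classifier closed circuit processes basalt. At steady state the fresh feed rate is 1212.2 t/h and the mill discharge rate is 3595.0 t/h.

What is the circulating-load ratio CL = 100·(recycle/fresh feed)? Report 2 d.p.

Mill node: discharge = fresh + recycle.
R = M − F = 3595.0 − 1212.2 = 2382.8 t/h
CL = 100·R/F = 100·2382.8/1212.2 = 196.57 %

CL = 196.57 %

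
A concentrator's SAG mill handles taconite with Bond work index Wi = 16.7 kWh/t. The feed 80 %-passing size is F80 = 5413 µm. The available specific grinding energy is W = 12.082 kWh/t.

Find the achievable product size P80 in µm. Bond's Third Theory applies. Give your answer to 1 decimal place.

W_Bond = 10·Wi·(1/√P₈₀ − 1/√F₈₀)
⇒ 1/√P80 = W/(10·Wi) + 1/√F80
  = 12.0820/(10·16.7) + 1/√5413 = 0.072347 + 0.013592 = 0.085939
P80 = (1/0.085939)² = 11.6361² = 135.40 µm

P80 = 135.4 µm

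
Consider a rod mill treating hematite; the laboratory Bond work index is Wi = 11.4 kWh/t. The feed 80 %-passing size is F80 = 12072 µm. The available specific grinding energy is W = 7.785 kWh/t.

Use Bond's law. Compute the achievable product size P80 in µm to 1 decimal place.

P80 = 167.0 µm

W = 10 Wi (1/√P80 − 1/√F80)  [Bond]
1/√P80 = 1/√F80 + W/(10·Wi)
  = 7.7850/(10·11.4) + 1/√12072 = 0.068289 + 0.009101 = 0.077391
P80 = (1/0.077391)² = 12.9214² = 166.96 µm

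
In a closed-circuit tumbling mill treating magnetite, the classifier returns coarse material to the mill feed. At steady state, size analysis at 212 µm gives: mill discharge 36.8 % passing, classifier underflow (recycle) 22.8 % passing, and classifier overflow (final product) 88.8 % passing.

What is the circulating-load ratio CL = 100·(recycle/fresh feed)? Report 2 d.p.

Mass balance on the −212 µm fraction:
Fd + Rd = Ru + Fo ⇒ R/F = (o−d)/(d−u)
r = (88.8 − 36.8)/(36.8 − 22.8) = 52.0/14.0 = 3.7143
CL = 100·r = 371.43 %

CL = 371.43 %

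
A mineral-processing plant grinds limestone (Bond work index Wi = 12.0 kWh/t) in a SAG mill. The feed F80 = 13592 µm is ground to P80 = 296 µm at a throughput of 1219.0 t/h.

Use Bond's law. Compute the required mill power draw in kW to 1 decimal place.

P = 7247.6 kW

W = 10·Wi·[P80^(−½) − F80^(−½)]
W = 10·12.0·(1/√296 − 1/√13592) = 10·12.0·(0.049546) = 5.9456 kWh/t
P = W·T = 5.9456·1219.0 = 7247.6 kW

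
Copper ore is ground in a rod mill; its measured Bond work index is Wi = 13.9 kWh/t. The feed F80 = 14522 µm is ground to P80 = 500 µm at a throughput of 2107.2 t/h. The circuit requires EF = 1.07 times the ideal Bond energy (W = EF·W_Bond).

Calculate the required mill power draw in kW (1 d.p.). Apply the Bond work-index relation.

P = 11415.1 kW

Bond: W = 10·Wi·(1/√P80 − 1/√F80)
W = 10·13.9·(1/√500 − 1/√14522) = 10·13.9·(0.036423) = 5.0628 kWh/t
Corrected W = EF·W_Bond = 1.07·5.0628 = 5.4172 kWh/t
P_mill = W·ṁ = 5.4172·2107.2 = 11415.1 kW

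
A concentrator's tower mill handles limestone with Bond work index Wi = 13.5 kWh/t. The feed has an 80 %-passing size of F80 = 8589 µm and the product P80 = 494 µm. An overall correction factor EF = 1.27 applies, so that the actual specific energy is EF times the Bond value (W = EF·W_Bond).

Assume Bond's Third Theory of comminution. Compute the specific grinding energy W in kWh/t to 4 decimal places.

W = 5.8639 kWh/t

W = 10·Wi·[P80^(−½) − F80^(−½)]
1/√494 = 0.044992;  1/√8589 = 0.010790
W = 10·13.5·(0.044992 − 0.010790) = 4.6173 kWh/t
With EF = 1.27: W = 4.6173·1.27 = 5.8639 kWh/t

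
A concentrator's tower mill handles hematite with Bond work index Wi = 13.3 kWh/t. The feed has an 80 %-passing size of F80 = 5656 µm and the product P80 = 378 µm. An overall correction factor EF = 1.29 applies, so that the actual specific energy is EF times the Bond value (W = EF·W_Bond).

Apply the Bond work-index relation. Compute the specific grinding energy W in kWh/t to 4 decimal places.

Bond: W = 10·Wi·(1/√P80 − 1/√F80)
1/√378 = 0.051434;  1/√5656 = 0.013297
W = 10·13.3·(0.051434 − 0.013297) = 5.0723 kWh/t
Apply correction: 5.0723 × 1.29 = 6.5433 kWh/t

W = 6.5433 kWh/t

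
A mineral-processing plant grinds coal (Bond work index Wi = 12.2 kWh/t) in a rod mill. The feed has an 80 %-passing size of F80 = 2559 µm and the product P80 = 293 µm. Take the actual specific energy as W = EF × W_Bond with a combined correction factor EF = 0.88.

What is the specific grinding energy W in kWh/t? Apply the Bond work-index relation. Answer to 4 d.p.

W = 4.1497 kWh/t

Bond: W = 10·Wi·(1/√P80 − 1/√F80)
1/√293 = 0.058421;  1/√2559 = 0.019768
W = 10·12.2·(0.058421 − 0.019768) = 4.7156 kWh/t
Corrected W = EF·W_Bond = 0.88·4.7156 = 4.1497 kWh/t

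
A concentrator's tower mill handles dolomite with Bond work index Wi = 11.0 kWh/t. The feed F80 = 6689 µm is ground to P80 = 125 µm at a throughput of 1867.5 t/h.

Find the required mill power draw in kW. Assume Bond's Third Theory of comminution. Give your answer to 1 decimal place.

P = 15862.0 kW

W = 10 Wi (P80^-0.5 − F80^-0.5)
W = 10·11.0·(1/√125 − 1/√6689) = 10·11.0·(0.077216) = 8.4937 kWh/t
P_mill = W·ṁ = 8.4937·1867.5 = 15862.0 kW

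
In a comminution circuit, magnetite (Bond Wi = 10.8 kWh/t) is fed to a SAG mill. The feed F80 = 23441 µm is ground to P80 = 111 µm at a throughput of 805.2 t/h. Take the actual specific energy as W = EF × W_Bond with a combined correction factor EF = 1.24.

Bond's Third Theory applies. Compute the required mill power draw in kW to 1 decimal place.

W = 10·Wi·(P80^(-½) − F80^(-½))
W = 10·10.8·(1/√111 − 1/√23441) = 10·10.8·(0.088384) = 9.5455 kWh/t
Apply correction: 9.5455 × 1.24 = 11.8364 kWh/t
Power = W × throughput = 11.8364 kWh/t × 805.2 t/h = 9530.7 kW

P = 9530.7 kW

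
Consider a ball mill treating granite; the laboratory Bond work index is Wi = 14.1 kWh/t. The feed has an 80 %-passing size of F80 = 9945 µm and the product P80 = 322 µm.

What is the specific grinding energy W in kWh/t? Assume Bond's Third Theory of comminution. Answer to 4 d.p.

W = 6.4437 kWh/t

W = 10 Wi (1/√P80 − 1/√F80)  [Bond]
1/√322 = 0.055728;  1/√9945 = 0.010028
W = 10·14.1·(0.055728 − 0.010028) = 6.4437 kWh/t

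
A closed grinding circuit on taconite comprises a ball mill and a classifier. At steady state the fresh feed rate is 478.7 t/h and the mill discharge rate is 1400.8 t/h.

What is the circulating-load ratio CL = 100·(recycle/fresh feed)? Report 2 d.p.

CL = 192.63 %

Discharge = new feed + return, hence
R = M − F = 1400.8 − 478.7 = 922.1 t/h
CL = 100·R/F = 100·922.1/478.7 = 192.63 %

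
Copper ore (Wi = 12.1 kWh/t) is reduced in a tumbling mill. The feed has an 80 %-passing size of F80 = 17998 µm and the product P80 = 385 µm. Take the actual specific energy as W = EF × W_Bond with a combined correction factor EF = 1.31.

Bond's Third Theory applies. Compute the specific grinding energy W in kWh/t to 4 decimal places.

W = 10·Wi·(P80^(-½) − F80^(-½))
1/√385 = 0.050965;  1/√17998 = 0.007454
W = 10·12.1·(0.050965 − 0.007454) = 5.2648 kWh/t
W_actual = 1.31 × 5.2648 = 6.8969 kWh/t

W = 6.8969 kWh/t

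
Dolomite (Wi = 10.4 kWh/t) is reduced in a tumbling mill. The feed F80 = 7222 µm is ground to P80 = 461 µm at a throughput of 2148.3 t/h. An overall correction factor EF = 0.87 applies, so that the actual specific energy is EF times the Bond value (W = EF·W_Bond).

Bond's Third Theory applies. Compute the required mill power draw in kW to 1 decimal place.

P = 6765.8 kW

W = 10·Wi·(P80^(-½) − F80^(-½))
W = 10·10.4·(1/√461 − 1/√7222) = 10·10.4·(0.034807) = 3.6200 kWh/t
Corrected W = EF·W_Bond = 0.87·3.6200 = 3.1494 kWh/t
P_mill = W·ṁ = 3.1494·2148.3 = 6765.8 kW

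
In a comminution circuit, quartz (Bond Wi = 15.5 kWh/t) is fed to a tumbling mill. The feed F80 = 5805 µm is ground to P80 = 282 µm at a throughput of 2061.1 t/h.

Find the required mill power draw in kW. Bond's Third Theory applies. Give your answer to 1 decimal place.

P = 14831.1 kW

W_Bond = 10·Wi·(1/√P₈₀ − 1/√F₈₀)
W = 10·15.5·(1/√282 − 1/√5805) = 10·15.5·(0.046424) = 7.1957 kWh/t
P = W·T = 7.1957·2061.1 = 14831.1 kW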